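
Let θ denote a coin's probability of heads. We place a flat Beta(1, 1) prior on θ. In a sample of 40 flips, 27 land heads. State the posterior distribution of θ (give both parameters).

Posterior: Beta(28, 14)

Observing 27 successes and 13 failures updates Beta(1, 1) by adding the success and failure counts to the two shape parameters: α = 1+27 = 28, β = 1+13 = 14.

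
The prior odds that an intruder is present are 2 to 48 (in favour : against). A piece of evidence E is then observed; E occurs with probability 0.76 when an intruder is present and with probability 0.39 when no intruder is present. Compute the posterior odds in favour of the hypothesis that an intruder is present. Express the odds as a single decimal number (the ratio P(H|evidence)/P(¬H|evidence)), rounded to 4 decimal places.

Posterior odds ≈ 0.0812

Prior odds = 2/48 = 0.041667. In log-odds, ln(0.041667) = -3.1781.
Add log likelihood ratio: ln(1.9487) = 0.66717.
Posterior log-odds = -2.5109, so posterior odds = exp(-2.5109) = 0.081197.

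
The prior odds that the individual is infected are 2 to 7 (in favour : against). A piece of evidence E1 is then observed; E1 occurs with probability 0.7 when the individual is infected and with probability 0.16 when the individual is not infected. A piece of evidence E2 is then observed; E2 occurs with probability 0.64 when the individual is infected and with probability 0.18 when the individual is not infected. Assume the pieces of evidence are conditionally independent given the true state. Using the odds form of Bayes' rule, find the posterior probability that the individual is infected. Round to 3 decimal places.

Prior odds = 2/7 = 0.28571. In log-odds, ln(0.28571) = -1.2528.
Add log likelihood ratios: ln(4.3750) + ln(3.5556) = 2.7444.
Posterior log-odds = 1.4917, so posterior odds = exp(1.4917) = 4.4444. Converting, P(H|E) = 4.4444/5.4444 = 0.816.

Posterior probability ≈ 0.816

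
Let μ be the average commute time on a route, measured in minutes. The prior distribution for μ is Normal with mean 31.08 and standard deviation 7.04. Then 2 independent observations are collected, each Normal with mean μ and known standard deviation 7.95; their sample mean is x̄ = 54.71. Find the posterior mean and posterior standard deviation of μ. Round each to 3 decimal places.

Prior precision 1/τ₀² = 1/7.04² = 0.0201769; data precision n/σ² = 2/7.95² = 0.0316443.
Posterior precision = 0.0201769 + 0.0316443 = 0.0518212, giving posterior SD = 1/√0.0518212 = 4.393.
Posterior mean = (0.0201769·31.08 + 0.0316443·54.71) / 0.0518212 = 45.510.

Posterior mean ≈ 45.510; posterior SD ≈ 4.393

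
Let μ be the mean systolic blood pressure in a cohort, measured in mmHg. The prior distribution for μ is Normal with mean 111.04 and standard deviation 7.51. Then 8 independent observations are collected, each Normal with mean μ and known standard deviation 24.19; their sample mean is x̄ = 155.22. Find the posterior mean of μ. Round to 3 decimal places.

Posterior mean ≈ 130.275

Prior precision 1/τ₀² = 1/7.51² = 0.0177305; data precision n/σ² = 8/24.19² = 0.0136716.
Posterior precision = 0.0177305 + 0.0136716 = 0.0314020.
Posterior mean = (0.0177305·111.04 + 0.0136716·155.22) / 0.0314020 = 130.275.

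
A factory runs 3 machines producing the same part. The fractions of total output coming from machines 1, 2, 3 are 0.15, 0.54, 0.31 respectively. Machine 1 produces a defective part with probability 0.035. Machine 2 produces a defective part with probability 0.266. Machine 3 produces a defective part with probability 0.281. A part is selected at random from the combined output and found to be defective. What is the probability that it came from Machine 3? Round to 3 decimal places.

Posterior probability ≈ 0.369

Tabulate prior·likelihood by source: [1] prior 0.15, lik 0.035, product 0.005250; [2] prior 0.54, lik 0.266, product 0.1436; [3] prior 0.31, lik 0.281, product 0.08711.
Normalizing constant = 0.23600; the posterior for Machine 3 is its product over the sum, 0.08711/0.23600 = 0.369.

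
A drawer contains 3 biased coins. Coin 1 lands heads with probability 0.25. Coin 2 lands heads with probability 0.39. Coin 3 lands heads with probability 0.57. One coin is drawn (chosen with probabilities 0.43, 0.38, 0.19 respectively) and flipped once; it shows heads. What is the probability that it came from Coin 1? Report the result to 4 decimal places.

Posterior probability ≈ 0.2953

Tabulate prior·likelihood by source: [1] prior 0.43, lik 0.25, product 0.1075; [2] prior 0.38, lik 0.39, product 0.1482; [3] prior 0.19, lik 0.57, product 0.1083.
Normalizing constant = 0.36400; the posterior for Coin 1 is its product over the sum, 0.1075/0.36400 = 0.2953.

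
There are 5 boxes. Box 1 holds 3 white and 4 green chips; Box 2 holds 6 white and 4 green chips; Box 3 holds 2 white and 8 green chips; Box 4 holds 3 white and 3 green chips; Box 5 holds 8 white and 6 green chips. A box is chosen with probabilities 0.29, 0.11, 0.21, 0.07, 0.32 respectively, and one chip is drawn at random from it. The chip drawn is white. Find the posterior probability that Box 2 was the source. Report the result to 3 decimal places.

Posterior probability ≈ 0.147

Tabulate prior·likelihood by source: [1] prior 0.29, lik 0.4286, product 0.1243; [2] prior 0.11, lik 0.6, product 0.06600; [3] prior 0.21, lik 0.2, product 0.04200; [4] prior 0.07, lik 0.5, product 0.03500; [5] prior 0.32, lik 0.5714, product 0.1829.
Normalizing constant = 0.45014; the posterior for Box 2 is its product over the sum, 0.06600/0.45014 = 0.147.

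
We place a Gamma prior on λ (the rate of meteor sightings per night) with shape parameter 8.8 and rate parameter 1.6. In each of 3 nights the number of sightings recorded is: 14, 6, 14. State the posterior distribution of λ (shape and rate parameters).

Total count ∑xᵢ = 34 over n = 3 nights.
Gamma is conjugate to the Poisson likelihood: posterior is Gamma(shape = 8.8+34 = 42.8, rate = 1.6+3 = 4.6).

Posterior: Gamma(shape=42.8, rate=4.6)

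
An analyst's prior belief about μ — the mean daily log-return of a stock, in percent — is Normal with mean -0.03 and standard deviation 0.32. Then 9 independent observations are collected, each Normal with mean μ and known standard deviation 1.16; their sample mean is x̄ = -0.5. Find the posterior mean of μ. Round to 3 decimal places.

Prior precision 1/τ₀² = 1/0.32² = 9.76562; data precision n/σ² = 9/1.16² = 6.68847.
Posterior precision = 9.76562 + 6.68847 = 16.4541.
Posterior mean = (9.76562·-0.03 + 6.68847·-0.5) / 16.4541 = -0.221.

Posterior mean ≈ -0.221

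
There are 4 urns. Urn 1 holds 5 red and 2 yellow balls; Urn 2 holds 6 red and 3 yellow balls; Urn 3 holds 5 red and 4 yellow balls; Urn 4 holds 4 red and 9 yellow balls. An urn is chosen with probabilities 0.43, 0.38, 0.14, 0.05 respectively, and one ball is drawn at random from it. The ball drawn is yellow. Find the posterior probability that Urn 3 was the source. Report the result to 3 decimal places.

P(yellow|Urn 1) = 0.2857; P(yellow|Urn 2) = 0.3333; P(yellow|Urn 3) = 0.4444; P(yellow|Urn 4) = 0.6923.
Prior × likelihood for each source: 0.43·0.2857=0.1229, 0.38·0.3333=0.1267, 0.14·0.4444=0.06222, 0.05·0.6923=0.03462. Summing gives P(yellow) = 0.34636.
P(Urn 3 | yellow) = 0.06222 / 0.34636 = 0.180.

Posterior probability ≈ 0.180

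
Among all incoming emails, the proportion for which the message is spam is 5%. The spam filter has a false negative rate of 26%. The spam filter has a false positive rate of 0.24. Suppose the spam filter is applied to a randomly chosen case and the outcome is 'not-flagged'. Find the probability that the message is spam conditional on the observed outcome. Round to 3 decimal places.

Write H for 'the message is spam'. Prior odds H:¬H = 0.05/0.95 = 0.052632. For the 'not-flagged' outcome, the likelihood ratio is 0.26/0.76 = 0.34211.
Posterior odds = 0.052632 × 0.34211 = 0.018006, so P(H|E) = 0.018006/(1+0.018006) = 0.018.

P(H | E) ≈ 0.018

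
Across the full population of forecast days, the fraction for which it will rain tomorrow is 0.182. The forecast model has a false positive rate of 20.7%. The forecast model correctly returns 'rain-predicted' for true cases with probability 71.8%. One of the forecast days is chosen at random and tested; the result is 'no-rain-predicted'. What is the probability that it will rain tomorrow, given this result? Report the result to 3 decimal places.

Write H for 'it will rain tomorrow'. Prior odds H:¬H = 0.182/0.818 = 0.22249. For the 'no-rain-predicted' outcome, the likelihood ratio is 0.282/0.793 = 0.35561.
Posterior odds = 0.22249 × 0.35561 = 0.079121, so P(H|E) = 0.079121/(1+0.079121) = 0.073.

P(H | E) ≈ 0.073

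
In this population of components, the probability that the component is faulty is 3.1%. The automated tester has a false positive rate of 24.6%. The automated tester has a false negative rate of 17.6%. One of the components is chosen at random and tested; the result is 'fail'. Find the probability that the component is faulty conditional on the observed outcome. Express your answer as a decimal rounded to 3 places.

Let H be the event that the component is faulty. P(H) = 0.031, so P(¬H) = 0.969. With E the 'fail' result, P(E|H) = 0.824 and P(E|¬H) = 0.246.
P(E) = 0.824·0.031 + 0.246·0.969 = 0.025544 + 0.23837 = 0.26392.
By Bayes' theorem, P(H|E) = 0.025544 / 0.26392 = 0.097.

P(H | E) ≈ 0.097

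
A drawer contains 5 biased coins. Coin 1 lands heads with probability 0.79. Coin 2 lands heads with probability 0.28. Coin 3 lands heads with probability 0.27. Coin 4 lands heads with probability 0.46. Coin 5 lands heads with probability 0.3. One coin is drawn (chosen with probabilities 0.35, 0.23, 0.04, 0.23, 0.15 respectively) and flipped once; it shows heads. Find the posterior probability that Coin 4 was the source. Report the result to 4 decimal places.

Posterior probability ≈ 0.2105

P(heads|C1) = 0.79; P(heads|C2) = 0.28; P(heads|C3) = 0.27; P(heads|C4) = 0.46; P(heads|C5) = 0.3.
Prior × likelihood for each source: 0.35·0.79=0.2765, 0.23·0.28=0.06440, 0.04·0.27=0.01080, 0.23·0.46=0.1058, 0.15·0.3=0.04500. Summing gives P(heads) = 0.50250.
P(Coin 4 | heads) = 0.1058 / 0.50250 = 0.2105.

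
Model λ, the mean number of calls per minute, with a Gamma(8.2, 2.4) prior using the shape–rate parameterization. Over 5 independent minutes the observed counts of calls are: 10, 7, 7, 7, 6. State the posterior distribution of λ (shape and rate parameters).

Posterior: Gamma(shape=45.2, rate=7.4)

The Poisson likelihood adds the total count to the shape and the number of exposure periods to the rate. Here ∑xᵢ = 37 and n = 5, so shape 8.2→45.2 and rate 2.4→7.4.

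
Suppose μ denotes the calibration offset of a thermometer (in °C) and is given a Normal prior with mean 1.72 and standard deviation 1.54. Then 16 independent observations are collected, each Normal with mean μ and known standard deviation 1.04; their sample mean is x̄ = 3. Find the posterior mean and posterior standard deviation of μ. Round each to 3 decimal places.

Prior precision 1/τ₀² = 1/1.54² = 0.421656; data precision n/σ² = 16/1.04² = 14.7929.
Posterior precision = 0.421656 + 14.7929 = 15.2146, giving posterior SD = 1/√15.2146 = 0.256.
Posterior mean = (0.421656·1.72 + 14.7929·3) / 15.2146 = 2.965.

Posterior mean ≈ 2.965; posterior SD ≈ 0.256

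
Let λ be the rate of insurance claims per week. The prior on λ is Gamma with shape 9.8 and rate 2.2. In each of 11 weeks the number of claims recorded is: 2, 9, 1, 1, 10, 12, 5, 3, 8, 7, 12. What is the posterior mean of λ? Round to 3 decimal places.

Posterior mean ≈ 6.045

Total count ∑xᵢ = 70 over n = 11 weeks.
Gamma is conjugate to the Poisson likelihood: posterior is Gamma(shape = 9.8+70 = 79.8, rate = 2.2+11 = 13.2).
Posterior mean = shape/rate = 79.8/13.2 = 6.045.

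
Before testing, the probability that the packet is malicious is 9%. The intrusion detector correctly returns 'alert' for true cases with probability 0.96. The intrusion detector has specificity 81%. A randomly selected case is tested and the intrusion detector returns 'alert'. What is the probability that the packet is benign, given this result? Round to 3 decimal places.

P(¬H | E) ≈ 0.667

Let H be the event that the packet is malicious. P(H) = 0.09, so P(¬H) = 0.91. With E the 'alert' result, P(E|H) = 0.96 and P(E|¬H) = 0.19.
P(E) = 0.96·0.09 + 0.19·0.91 = 0.086400 + 0.17290 = 0.25930.
By Bayes' theorem, P(H|E) = 0.086400 / 0.25930 = 0.333. Hence P(¬H|E) = 1 − 0.333 = 0.667.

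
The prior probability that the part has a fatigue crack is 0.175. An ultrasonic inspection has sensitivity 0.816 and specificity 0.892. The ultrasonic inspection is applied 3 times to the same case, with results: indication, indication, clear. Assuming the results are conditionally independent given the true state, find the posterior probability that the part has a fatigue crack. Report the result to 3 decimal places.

With H the event that the part has a fatigue crack, the joint likelihood of the observed sequence is P(data|H) = 0.816·0.816·0.184 = 0.12252 and P(data|¬H) = 0.108·0.108·0.892 = 0.010404.
Bayes: P(H|data) = 0.175·0.12252 / (0.175·0.12252 + 0.825·0.010404) = 0.021441/0.030024 = 0.7141.

Posterior P(H) ≈ 0.714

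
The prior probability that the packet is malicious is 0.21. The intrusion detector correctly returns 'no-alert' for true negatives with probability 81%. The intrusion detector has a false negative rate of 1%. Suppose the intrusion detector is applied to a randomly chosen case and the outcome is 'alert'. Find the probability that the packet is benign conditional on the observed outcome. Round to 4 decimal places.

P(¬H | E) ≈ 0.4193

Let H be the event that the packet is malicious. P(H) = 0.21, so P(¬H) = 0.79. With E the 'alert' result, P(E|H) = 0.99 and P(E|¬H) = 0.19.
P(E) = 0.99·0.21 + 0.19·0.79 = 0.20790 + 0.15010 = 0.35800.
By Bayes' theorem, P(H|E) = 0.20790 / 0.35800 = 0.5807. Hence P(¬H|E) = 1 − 0.5807 = 0.4193.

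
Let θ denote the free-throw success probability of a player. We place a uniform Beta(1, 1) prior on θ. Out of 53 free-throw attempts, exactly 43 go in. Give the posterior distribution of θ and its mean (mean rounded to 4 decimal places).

The binomial likelihood is conjugate to the Beta prior: with 43 successes and 10 failures, the posterior is Beta(1+43, 1+10) = Beta(44, 11).
Posterior mean = α/(α+β) = 44/55 = 0.8000.

Posterior: Beta(44, 11); mean ≈ 0.8000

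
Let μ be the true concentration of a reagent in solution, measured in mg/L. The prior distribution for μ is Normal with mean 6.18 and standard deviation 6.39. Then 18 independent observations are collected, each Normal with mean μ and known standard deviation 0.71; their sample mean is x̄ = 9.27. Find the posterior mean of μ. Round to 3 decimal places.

Prior precision 1/τ₀² = 1/6.39² = 0.0244905; data precision n/σ² = 18/0.71² = 35.7072.
Posterior precision = 0.0244905 + 35.7072 = 35.7317.
Posterior mean = (0.0244905·6.18 + 35.7072·9.27) / 35.7317 = 9.268.

Posterior mean ≈ 9.268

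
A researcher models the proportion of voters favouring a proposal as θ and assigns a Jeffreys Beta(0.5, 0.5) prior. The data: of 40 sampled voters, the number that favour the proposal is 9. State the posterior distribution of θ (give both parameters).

Posterior: Beta(9.5, 31.5)

The binomial likelihood is conjugate to the Beta prior: with 9 successes and 31 failures, the posterior is Beta(0.5+9, 0.5+31) = Beta(9.5, 31.5).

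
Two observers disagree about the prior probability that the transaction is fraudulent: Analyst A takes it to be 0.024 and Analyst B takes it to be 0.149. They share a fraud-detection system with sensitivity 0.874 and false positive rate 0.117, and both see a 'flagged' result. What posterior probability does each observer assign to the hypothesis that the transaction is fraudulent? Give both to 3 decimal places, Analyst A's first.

Analyst A: 0.155; Analyst B: 0.567

The likelihood ratio for a 'flagged' result is 0.874/0.117 = 7.4701.
Analyst A: prior odds 0.024/0.976 = 0.024590; posterior odds 0.18369; posterior probability 0.155.
Analyst B: prior odds 0.149/0.851 = 0.17509; posterior odds 1.3079; posterior probability 0.567.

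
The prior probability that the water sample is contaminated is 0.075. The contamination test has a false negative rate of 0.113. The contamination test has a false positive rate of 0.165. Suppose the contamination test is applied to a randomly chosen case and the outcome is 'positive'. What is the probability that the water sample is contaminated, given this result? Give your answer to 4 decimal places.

P(H | E) ≈ 0.3036

Write H for 'the water sample is contaminated'. Prior odds H:¬H = 0.075/0.925 = 0.081081. For the 'positive' outcome, the likelihood ratio is 0.887/0.165 = 5.3758.
Posterior odds = 0.081081 × 5.3758 = 0.43587, so P(H|E) = 0.43587/(1+0.43587) = 0.3036.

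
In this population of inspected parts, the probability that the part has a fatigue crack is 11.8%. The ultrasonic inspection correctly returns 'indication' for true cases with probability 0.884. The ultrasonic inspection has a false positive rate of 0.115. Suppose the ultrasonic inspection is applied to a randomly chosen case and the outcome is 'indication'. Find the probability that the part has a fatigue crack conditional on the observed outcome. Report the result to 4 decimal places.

P(H | E) ≈ 0.5070

Write H for 'the part has a fatigue crack'. Prior odds H:¬H = 0.118/0.882 = 0.13379. For the 'indication' outcome, the likelihood ratio is 0.884/0.115 = 7.6870.
Posterior odds = 0.13379 × 7.6870 = 1.0284, so P(H|E) = 1.0284/(1+1.0284) = 0.5070.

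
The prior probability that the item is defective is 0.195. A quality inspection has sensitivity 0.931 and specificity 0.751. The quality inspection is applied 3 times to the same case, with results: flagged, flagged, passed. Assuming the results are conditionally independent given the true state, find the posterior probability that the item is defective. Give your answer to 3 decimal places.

Posterior P(H) ≈ 0.237

Let H be the event that the item is defective; start with P(H) = 0.195. P('flagged'|H) = 0.931, P('flagged'|¬H) = 0.249.
Update on result 1 ('flagged'): P(H) ← 0.931·0.1950 / (0.931·0.1950 + 0.249·0.8050) = 0.18155/0.38199 = 0.4753.
Update on result 2 ('flagged'): P(H) ← 0.931·0.4753 / (0.931·0.4753 + 0.249·0.5247) = 0.44247/0.57313 = 0.7720.
Update on result 3 ('passed'): P(H) ← 0.069·0.7720 / (0.069·0.7720 + 0.751·0.2280) = 0.053270/0.22448 = 0.2373.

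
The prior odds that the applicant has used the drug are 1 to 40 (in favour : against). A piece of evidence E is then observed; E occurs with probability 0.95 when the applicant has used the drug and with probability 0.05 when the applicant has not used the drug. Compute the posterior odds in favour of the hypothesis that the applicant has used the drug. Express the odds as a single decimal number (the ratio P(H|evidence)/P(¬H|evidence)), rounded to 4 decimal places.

Prior odds = 1/40 = 0.025000.
Likelihood ratio for E = 0.95/0.05 = 19.000.
Posterior odds = prior odds × LR = 0.47500.

Posterior odds ≈ 0.4750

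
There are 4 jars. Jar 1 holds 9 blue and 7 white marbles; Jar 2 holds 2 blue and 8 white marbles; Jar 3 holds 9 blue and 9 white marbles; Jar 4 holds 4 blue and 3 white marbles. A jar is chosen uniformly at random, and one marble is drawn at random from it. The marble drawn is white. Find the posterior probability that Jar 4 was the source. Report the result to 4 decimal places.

P(white|Jar 1) = 0.4375; P(white|Jar 2) = 0.8; P(white|Jar 3) = 0.5; P(white|Jar 4) = 0.4286.
Prior × likelihood for each source: 0.25·0.4375=0.1094, 0.25·0.8=0.2000, 0.25·0.5=0.1250, 0.25·0.4286=0.1071. Summing gives P(white) = 0.54152.
P(Jar 4 | white) = 0.1071 / 0.54152 = 0.1979.

Posterior probability ≈ 0.1979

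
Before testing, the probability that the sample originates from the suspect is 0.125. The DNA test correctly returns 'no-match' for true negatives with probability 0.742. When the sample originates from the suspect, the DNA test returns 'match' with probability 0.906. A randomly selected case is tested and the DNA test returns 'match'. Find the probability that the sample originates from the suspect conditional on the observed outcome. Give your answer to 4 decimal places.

P(H | E) ≈ 0.3341

Let H be the event that the sample originates from the suspect. P(H) = 0.125, so P(¬H) = 0.875. With E the 'match' result, P(E|H) = 0.906 and P(E|¬H) = 0.258.
P(E) = 0.906·0.125 + 0.258·0.875 = 0.11325 + 0.22575 = 0.33900.
By Bayes' theorem, P(H|E) = 0.11325 / 0.33900 = 0.3341.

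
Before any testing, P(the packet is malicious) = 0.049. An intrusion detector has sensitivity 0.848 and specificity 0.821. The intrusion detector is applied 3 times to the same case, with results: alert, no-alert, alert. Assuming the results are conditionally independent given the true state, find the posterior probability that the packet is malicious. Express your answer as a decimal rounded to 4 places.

Posterior P(H) ≈ 0.1763

With H the event that the packet is malicious, the joint likelihood of the observed sequence is P(data|H) = 0.848·0.152·0.848 = 0.10930 and P(data|¬H) = 0.179·0.821·0.179 = 0.026306.
Bayes: P(H|data) = 0.049·0.10930 / (0.049·0.10930 + 0.951·0.026306) = 0.0053559/0.030373 = 0.1763.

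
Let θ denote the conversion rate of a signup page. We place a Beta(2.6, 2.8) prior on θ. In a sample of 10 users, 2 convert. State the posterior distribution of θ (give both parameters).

Observing 2 successes and 8 failures updates Beta(2.6, 2.8) by adding the success and failure counts to the two shape parameters: α = 2.6+2 = 4.6, β = 2.8+8 = 10.8.

Posterior: Beta(4.6, 10.8)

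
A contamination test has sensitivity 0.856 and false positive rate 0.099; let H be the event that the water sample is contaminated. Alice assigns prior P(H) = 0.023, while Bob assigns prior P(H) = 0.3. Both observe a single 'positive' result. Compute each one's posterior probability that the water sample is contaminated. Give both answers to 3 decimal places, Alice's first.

Alice: 0.169; Bob: 0.787

P('+'|H) = 0.856, P('+'|¬H) = 0.099.
Alice: numerator 0.856·0.023 = 0.019688; evidence = 0.019688+0.099·0.977 = 0.11641; posterior = 0.169.
Bob: numerator 0.856·0.3 = 0.25680; evidence = 0.25680+0.099·0.7 = 0.32610; posterior = 0.787.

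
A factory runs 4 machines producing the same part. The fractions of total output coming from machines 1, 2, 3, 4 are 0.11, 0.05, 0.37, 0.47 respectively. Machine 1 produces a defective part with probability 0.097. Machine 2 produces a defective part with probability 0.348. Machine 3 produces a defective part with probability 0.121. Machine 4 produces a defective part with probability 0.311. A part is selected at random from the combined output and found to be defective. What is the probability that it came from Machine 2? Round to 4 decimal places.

Tabulate prior·likelihood by source: [1] prior 0.11, lik 0.097, product 0.01067; [2] prior 0.05, lik 0.348, product 0.01740; [3] prior 0.37, lik 0.121, product 0.04477; [4] prior 0.47, lik 0.311, product 0.1462.
Normalizing constant = 0.21901; the posterior for Machine 2 is its product over the sum, 0.01740/0.21901 = 0.0794.

Posterior probability ≈ 0.0794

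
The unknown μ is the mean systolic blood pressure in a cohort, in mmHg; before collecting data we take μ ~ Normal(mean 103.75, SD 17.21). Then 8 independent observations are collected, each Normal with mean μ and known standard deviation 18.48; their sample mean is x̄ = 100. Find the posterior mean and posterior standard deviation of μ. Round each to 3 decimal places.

Posterior mean ≈ 100.472; posterior SD ≈ 6.108

Prior precision 1/τ₀² = 1/17.21² = 0.00337628; data precision n/σ² = 8/18.48² = 0.0234253.
Posterior precision = 0.00337628 + 0.0234253 = 0.0268016, giving posterior SD = 1/√0.0268016 = 6.108.
Posterior mean = (0.00337628·103.75 + 0.0234253·100) / 0.0268016 = 100.472.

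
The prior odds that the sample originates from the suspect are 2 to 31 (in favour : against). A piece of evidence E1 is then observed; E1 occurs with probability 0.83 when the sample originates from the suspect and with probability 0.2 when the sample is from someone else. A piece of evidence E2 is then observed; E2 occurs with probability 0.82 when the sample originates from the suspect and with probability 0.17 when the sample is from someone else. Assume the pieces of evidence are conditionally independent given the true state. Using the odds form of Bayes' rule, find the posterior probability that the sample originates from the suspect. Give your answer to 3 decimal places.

Posterior probability ≈ 0.564

Prior odds = 2/31 = 0.064516. In log-odds, ln(0.064516) = -2.7408.
Add log likelihood ratios: ln(4.1500) + ln(4.8235) = 2.9966.
Posterior log-odds = 0.25577, so posterior odds = exp(0.25577) = 1.2915. Converting, P(H|E) = 1.2915/2.2915 = 0.564.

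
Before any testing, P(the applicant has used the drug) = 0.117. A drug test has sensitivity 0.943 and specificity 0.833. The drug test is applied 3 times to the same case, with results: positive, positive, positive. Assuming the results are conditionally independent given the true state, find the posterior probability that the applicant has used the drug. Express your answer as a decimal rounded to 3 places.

With H the event that the applicant has used the drug, the joint likelihood of the observed sequence is P(data|H) = 0.943·0.943·0.943 = 0.83856 and P(data|¬H) = 0.167·0.167·0.167 = 0.0046575.
Bayes: P(H|data) = 0.117·0.83856 / (0.117·0.83856 + 0.883·0.0046575) = 0.098112/0.10222 = 0.9598.

Posterior P(H) ≈ 0.960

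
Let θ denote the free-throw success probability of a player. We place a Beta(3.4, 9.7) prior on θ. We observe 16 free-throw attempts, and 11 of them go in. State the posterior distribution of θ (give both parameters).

Posterior: Beta(14.4, 14.7)

The binomial likelihood is conjugate to the Beta prior: with 11 successes and 5 failures, the posterior is Beta(3.4+11, 9.7+5) = Beta(14.4, 14.7).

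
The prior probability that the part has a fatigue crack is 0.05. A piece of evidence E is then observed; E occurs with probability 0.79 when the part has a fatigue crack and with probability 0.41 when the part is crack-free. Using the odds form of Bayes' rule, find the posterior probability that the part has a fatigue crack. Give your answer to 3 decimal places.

Posterior probability ≈ 0.092

Prior odds = 0.05/(1−0.05) = 0.052632.
Likelihood ratio for E = 0.79/0.41 = 1.9268.
Posterior odds = prior odds × LR = 0.10141.
Posterior probability = odds/(1+odds) = 0.10141/1.1014 = 0.092.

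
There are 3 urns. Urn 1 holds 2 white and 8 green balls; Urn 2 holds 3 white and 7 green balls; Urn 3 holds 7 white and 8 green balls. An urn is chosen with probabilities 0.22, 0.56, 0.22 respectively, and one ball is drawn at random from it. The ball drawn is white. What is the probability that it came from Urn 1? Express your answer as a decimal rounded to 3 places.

Tabulate prior·likelihood by source: [1] prior 0.22, lik 0.2, product 0.04400; [2] prior 0.56, lik 0.3, product 0.1680; [3] prior 0.22, lik 0.4667, product 0.1027.
Normalizing constant = 0.31467; the posterior for Urn 1 is its product over the sum, 0.04400/0.31467 = 0.140.

Posterior probability ≈ 0.140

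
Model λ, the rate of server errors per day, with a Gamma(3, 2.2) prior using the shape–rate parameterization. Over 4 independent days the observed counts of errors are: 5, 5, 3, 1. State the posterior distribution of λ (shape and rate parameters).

Posterior: Gamma(shape=17, rate=6.2)

The Poisson likelihood adds the total count to the shape and the number of exposure periods to the rate. Here ∑xᵢ = 14 and n = 4, so shape 3→17 and rate 2.2→6.2.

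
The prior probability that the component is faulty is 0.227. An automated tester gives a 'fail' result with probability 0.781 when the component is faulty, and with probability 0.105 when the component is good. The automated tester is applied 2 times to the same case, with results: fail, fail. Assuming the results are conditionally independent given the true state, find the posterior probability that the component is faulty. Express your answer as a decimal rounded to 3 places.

Let H be the event that the component is faulty; start with P(H) = 0.227. P('fail'|H) = 0.781, P('fail'|¬H) = 0.105.
Update on result 1 ('fail'): P(H) ← 0.781·0.2270 / (0.781·0.2270 + 0.105·0.7730) = 0.17729/0.25845 = 0.6860.
Update on result 2 ('fail'): P(H) ← 0.781·0.6860 / (0.781·0.6860 + 0.105·0.3140) = 0.53573/0.56871 = 0.9420.

Posterior P(H) ≈ 0.942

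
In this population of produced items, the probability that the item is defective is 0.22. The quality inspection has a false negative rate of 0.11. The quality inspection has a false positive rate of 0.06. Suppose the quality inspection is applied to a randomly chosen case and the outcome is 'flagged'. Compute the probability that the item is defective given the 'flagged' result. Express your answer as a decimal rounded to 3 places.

P(H | E) ≈ 0.807

Let H be the event that the item is defective. P(H) = 0.22, so P(¬H) = 0.78. With E the 'flagged' result, P(E|H) = 0.89 and P(E|¬H) = 0.06.
P(E) = 0.89·0.22 + 0.06·0.78 = 0.19580 + 0.046800 = 0.24260.
By Bayes' theorem, P(H|E) = 0.19580 / 0.24260 = 0.807.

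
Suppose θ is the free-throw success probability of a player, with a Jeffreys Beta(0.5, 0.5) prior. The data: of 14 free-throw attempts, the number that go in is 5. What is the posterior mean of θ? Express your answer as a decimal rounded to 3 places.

Observing 5 successes and 9 failures updates Beta(0.5, 0.5) by adding the success and failure counts to the two shape parameters: α = 0.5+5 = 5.5, β = 0.5+9 = 9.5.
E[θ | data] = 5.5/(5.5+9.5) = 0.367.

Posterior mean ≈ 0.367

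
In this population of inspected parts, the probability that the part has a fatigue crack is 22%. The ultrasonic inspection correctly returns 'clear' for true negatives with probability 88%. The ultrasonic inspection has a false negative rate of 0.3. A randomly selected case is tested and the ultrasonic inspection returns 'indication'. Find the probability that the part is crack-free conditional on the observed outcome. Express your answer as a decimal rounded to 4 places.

Write H for 'the part has a fatigue crack'. Prior odds H:¬H = 0.22/0.78 = 0.28205. For the 'indication' outcome, the likelihood ratio is 0.7/0.12 = 5.8333.
Posterior odds = 0.28205 × 5.8333 = 1.6453, so P(H|E) = 1.6453/(1+1.6453) = 0.6220. Then P(¬H|E) = 1 − 0.6220 = 0.3780.

P(¬H | E) ≈ 0.3780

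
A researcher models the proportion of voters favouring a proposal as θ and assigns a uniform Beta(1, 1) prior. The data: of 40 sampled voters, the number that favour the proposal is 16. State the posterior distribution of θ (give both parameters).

Posterior: Beta(17, 25)

The binomial likelihood is conjugate to the Beta prior: with 16 successes and 24 failures, the posterior is Beta(1+16, 1+24) = Beta(17, 25).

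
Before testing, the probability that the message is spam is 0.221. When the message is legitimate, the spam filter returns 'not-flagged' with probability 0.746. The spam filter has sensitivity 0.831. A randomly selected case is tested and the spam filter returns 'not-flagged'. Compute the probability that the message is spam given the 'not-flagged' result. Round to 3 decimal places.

Write H for 'the message is spam'. Prior odds H:¬H = 0.221/0.779 = 0.28370. For the 'not-flagged' outcome, the likelihood ratio is 0.169/0.746 = 0.22654.
Posterior odds = 0.28370 × 0.22654 = 0.064269, so P(H|E) = 0.064269/(1+0.064269) = 0.060.

P(H | E) ≈ 0.060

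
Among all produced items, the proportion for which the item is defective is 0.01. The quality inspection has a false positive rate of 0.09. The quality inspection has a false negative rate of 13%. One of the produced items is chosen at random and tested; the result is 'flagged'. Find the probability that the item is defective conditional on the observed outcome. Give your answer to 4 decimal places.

P(H | E) ≈ 0.0890

Let H be the event that the item is defective. P(H) = 0.01, so P(¬H) = 0.99. With E the 'flagged' result, P(E|H) = 0.87 and P(E|¬H) = 0.09.
P(E) = 0.87·0.01 + 0.09·0.99 = 0.0087000 + 0.089100 = 0.097800.
By Bayes' theorem, P(H|E) = 0.0087000 / 0.097800 = 0.0890.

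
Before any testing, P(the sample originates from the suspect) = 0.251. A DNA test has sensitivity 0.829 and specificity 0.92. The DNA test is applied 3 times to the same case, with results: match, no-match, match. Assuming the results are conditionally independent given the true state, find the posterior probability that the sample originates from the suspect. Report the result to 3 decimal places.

With H the event that the sample originates from the suspect, the joint likelihood of the observed sequence is P(data|H) = 0.829·0.171·0.829 = 0.11752 and P(data|¬H) = 0.08·0.92·0.08 = 0.0058880.
Bayes: P(H|data) = 0.251·0.11752 / (0.251·0.11752 + 0.749·0.0058880) = 0.029497/0.033907 = 0.8699.

Posterior P(H) ≈ 0.870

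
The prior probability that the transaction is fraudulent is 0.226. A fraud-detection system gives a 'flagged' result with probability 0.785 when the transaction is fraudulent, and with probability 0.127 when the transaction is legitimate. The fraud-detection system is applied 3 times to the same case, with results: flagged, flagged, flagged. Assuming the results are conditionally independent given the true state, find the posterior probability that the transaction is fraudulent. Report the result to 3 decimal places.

Posterior P(H) ≈ 0.986

Let H be the event that the transaction is fraudulent; start with P(H) = 0.226. P('flagged'|H) = 0.785, P('flagged'|¬H) = 0.127.
Update on result 1 ('flagged'): P(H) ← 0.785·0.2260 / (0.785·0.2260 + 0.127·0.7740) = 0.17741/0.27571 = 0.6435.
Update on result 2 ('flagged'): P(H) ← 0.785·0.6435 / (0.785·0.6435 + 0.127·0.3565) = 0.50512/0.55040 = 0.9177.
Update on result 3 ('flagged'): P(H) ← 0.785·0.9177 / (0.785·0.9177 + 0.127·0.0823) = 0.72042/0.73087 = 0.9857.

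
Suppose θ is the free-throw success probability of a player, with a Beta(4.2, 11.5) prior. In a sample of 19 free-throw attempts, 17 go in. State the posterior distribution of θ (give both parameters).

Posterior: Beta(21.2, 13.5)

Observing 17 successes and 2 failures updates Beta(4.2, 11.5) by adding the success and failure counts to the two shape parameters: α = 4.2+17 = 21.2, β = 11.5+2 = 13.5.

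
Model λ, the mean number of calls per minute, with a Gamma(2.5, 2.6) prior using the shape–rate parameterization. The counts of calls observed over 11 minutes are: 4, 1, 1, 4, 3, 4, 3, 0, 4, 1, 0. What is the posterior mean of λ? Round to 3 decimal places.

Posterior mean ≈ 2.022

The Poisson likelihood adds the total count to the shape and the number of exposure periods to the rate. Here ∑xᵢ = 25 and n = 11, so shape 2.5→27.5 and rate 2.6→13.6.
E[λ | data] = 27.5/13.6 = 2.022.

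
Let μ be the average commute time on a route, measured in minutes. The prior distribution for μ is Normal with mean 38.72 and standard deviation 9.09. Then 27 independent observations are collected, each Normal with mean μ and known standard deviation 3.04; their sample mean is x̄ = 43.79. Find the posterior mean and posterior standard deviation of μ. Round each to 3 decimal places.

Prior precision 1/τ₀² = 1/9.09² = 0.0121024; data precision n/σ² = 27/3.04² = 2.92157.
Posterior precision = 0.0121024 + 2.92157 = 2.93367, giving posterior SD = 1/√2.93367 = 0.584.
Posterior mean = (0.0121024·38.72 + 2.92157·43.79) / 2.93367 = 43.769.

Posterior mean ≈ 43.769; posterior SD ≈ 0.584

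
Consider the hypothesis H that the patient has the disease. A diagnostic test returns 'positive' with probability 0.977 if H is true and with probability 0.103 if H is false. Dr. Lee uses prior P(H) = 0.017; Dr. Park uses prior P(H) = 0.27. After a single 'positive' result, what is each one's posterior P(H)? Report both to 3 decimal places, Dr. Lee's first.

The likelihood ratio for a 'positive' result is 0.977/0.103 = 9.4854.
Dr. Lee: prior odds 0.017/0.983 = 0.017294; posterior odds 0.16404; posterior probability 0.141.
Dr. Park: prior odds 0.27/0.73 = 0.36986; posterior odds 3.5083; posterior probability 0.778.

Dr. Lee: 0.141; Dr. Park: 0.778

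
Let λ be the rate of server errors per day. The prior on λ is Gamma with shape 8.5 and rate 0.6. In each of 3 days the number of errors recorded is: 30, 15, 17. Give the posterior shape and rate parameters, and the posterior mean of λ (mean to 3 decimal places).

The Poisson likelihood adds the total count to the shape and the number of exposure periods to the rate. Here ∑xᵢ = 62 and n = 3, so shape 8.5→70.5 and rate 0.6→3.6.
Posterior mean = shape/rate = 70.5/3.6 = 19.583.

Posterior: Gamma(shape=70.5, rate=3.6); mean ≈ 19.583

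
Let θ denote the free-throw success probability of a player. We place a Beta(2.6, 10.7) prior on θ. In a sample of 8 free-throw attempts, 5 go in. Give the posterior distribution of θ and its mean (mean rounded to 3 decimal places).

The binomial likelihood is conjugate to the Beta prior: with 5 successes and 3 failures, the posterior is Beta(2.6+5, 10.7+3) = Beta(7.6, 13.7).
Posterior mean = α/(α+β) = 7.6/21.3 = 0.357.

Posterior: Beta(7.6, 13.7); mean ≈ 0.357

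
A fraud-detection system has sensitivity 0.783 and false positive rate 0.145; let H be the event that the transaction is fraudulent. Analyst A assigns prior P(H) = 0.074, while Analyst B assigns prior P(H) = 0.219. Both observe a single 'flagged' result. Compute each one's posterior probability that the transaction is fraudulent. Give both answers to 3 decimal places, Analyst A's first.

Analyst A: 0.301; Analyst B: 0.602

P('+'|H) = 0.783, P('+'|¬H) = 0.145.
Analyst A: numerator 0.783·0.074 = 0.057942; evidence = 0.057942+0.145·0.926 = 0.19221; posterior = 0.301.
Analyst B: numerator 0.783·0.219 = 0.17148; evidence = 0.17148+0.145·0.781 = 0.28472; posterior = 0.602.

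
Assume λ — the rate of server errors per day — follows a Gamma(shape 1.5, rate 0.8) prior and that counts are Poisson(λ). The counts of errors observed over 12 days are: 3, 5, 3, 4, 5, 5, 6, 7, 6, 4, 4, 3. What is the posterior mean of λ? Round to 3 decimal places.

The Poisson likelihood adds the total count to the shape and the number of exposure periods to the rate. Here ∑xᵢ = 55 and n = 12, so shape 1.5→56.5 and rate 0.8→12.8.
E[λ | data] = 56.5/12.8 = 4.414.

Posterior mean ≈ 4.414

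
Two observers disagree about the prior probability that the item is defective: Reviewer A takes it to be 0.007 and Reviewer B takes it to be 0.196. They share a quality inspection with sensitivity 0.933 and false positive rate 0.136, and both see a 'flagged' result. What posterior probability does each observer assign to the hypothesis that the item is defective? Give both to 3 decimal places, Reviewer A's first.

The likelihood ratio for a 'flagged' result is 0.933/0.136 = 6.8603.
Reviewer A: prior odds 0.007/0.993 = 0.0070493; posterior odds 0.048361; posterior probability 0.046.
Reviewer B: prior odds 0.196/0.804 = 0.24378; posterior odds 1.6724; posterior probability 0.626.

Reviewer A: 0.046; Reviewer B: 0.626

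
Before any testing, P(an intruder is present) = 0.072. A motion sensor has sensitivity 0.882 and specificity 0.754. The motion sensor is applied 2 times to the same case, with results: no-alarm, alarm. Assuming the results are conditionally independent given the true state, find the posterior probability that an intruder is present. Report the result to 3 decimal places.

Posterior P(H) ≈ 0.042

With H the event that an intruder is present, the joint likelihood of the observed sequence is P(data|H) = 0.118·0.882 = 0.10408 and P(data|¬H) = 0.754·0.246 = 0.18548.
Bayes: P(H|data) = 0.072·0.10408 / (0.072·0.10408 + 0.928·0.18548) = 0.0074935/0.17962 = 0.0417.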